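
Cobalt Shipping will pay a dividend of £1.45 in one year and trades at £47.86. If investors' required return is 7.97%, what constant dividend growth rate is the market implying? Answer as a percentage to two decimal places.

4.94%

From P₀ = D₁/(r − g), the implied growth is g = r − D₁/P₀.
g = 0.0797 − 1.45/47.86 = 0.0797 − 0.03030 = 0.04940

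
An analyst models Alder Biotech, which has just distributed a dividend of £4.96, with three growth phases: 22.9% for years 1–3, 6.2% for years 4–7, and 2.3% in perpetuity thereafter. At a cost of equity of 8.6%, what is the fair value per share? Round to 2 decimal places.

£153.10

Three-stage DDM. Project D₁…D_7; terminal Gordon value at t=7 with g = 0.023; discount at r = 0.086.
D_1 = 6.0958
D_2 = 7.4918
D_3 = 9.2074
D_4 = 9.7783
D_5 = 10.3845
D_6 = 11.0284
D_7 = 11.7121
TV_7 = 11.9815/(0.086−0.023) = 190.1825
P₀ = Σ Dₜ/(1+r)ᵗ + TV_7/(1+r)^7 = 153.1032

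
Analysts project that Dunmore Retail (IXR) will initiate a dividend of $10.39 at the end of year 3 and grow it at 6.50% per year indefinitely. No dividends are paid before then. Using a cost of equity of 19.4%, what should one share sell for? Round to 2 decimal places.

Deferred-dividend DDM. At t=2 the remaining stream is a growing perpetuity with first payment D_3 = 10.39.
V_2 = D_3/(r−g) = 10.39/(0.194−0.065) = 80.5426
P₀ = V_2/(1+r)^2 = 80.5426/(1+0.194)^2 = 56.4959

$56.50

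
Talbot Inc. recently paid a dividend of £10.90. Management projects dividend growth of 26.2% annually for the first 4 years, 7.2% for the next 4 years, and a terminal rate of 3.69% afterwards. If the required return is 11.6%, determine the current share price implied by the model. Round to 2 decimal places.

Three-stage DDM. Project D₁…D_8; terminal Gordon value at t=8 with g = 0.0369; discount at r = 0.116.
D_1 = 13.7558
D_2 = 17.3598
D_3 = 21.9081
D_4 = 27.6480
D_5 = 29.6387
D_6 = 31.7727
D_7 = 34.0603
D_8 = 36.5126
TV_8 = 37.8599/(0.116−0.0369) = 478.6339
P₀ = Σ Dₜ/(1+r)ᵗ + TV_8/(1+r)^8 = 323.3164

£323.32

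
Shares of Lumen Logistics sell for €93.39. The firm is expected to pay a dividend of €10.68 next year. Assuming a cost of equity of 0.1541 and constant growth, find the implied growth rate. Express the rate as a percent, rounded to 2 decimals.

3.97%

From P₀ = D₁/(r − g), the implied growth is g = r − D₁/P₀.
g = 0.1541 − 10.68/93.39 = 0.1541 − 0.11436 = 0.03974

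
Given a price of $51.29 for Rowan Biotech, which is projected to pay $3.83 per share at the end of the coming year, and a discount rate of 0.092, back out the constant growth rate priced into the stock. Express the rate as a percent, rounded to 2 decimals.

From P₀ = D₁/(r − g), the implied growth is g = r − D₁/P₀.
g = 0.092 − 3.83/51.29 = 0.092 − 0.07467 = 0.01733

1.73%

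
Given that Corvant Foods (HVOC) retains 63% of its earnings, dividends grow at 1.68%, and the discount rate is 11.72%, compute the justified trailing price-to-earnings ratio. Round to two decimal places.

Payout ratio b = 1 − 0.63 = 0.37.
Justified trailing P/E = b(1+g)/(r−g) = 0.37×(1+0.0168)/(0.1172−0.0168) = 3.7472

3.75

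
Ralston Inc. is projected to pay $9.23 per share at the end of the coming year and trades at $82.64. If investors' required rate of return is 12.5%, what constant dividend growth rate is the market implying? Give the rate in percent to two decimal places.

From P₀ = D₁/(r − g), the implied growth is g = r − D₁/P₀.
g = 0.125 − 9.23/82.64 = 0.125 − 0.11169 = 0.01331

1.33%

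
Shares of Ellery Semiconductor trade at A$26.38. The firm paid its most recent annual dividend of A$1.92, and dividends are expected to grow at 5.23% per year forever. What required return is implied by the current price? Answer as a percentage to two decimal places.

12.89%

Rearranging the constant-growth DDM: r = D₁/P₀ + g.
D₁ = 1.92 × (1 + 0.0523) = 2.0204.
r = 2.0204 / 26.38 + 0.0523 = 0.07659 + 0.0523 = 0.12889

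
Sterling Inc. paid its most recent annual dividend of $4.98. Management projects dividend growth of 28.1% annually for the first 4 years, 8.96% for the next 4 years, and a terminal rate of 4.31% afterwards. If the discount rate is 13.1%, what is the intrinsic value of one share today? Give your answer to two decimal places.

$141.13

Three-stage DDM. Project D₁…D_8; terminal Gordon value at t=8 with g = 0.0431; discount at r = 0.131.
D_1 = 6.3794
D_2 = 8.1720
D_3 = 10.4683
D_4 = 13.4099
D_5 = 14.6114
D_6 = 15.9206
D_7 = 17.3471
D_8 = 18.9014
TV_8 = 19.7161/(0.131−0.0431) = 224.3011
P₀ = Σ Dₜ/(1+r)ᵗ + TV_8/(1+r)^8 = 141.1283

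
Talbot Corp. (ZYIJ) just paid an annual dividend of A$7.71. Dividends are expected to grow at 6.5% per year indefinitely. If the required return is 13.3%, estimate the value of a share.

Gordon growth model: P₀ = D₁/(r − g). D₁ = 7.71 × (1 + 0.065) = 8.2111.
P₀ = 8.2111 / (0.133 − 0.065) = 8.2111 / 0.068 = 120.7522

A$120.75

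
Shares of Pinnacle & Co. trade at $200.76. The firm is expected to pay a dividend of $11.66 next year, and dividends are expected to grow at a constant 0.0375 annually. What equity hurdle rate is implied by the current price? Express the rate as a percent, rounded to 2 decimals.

9.56%

Rearranging the constant-growth DDM: r = D₁/P₀ + g.
r = 11.6600 / 200.76 + 0.0375 = 0.05808 + 0.0375 = 0.09558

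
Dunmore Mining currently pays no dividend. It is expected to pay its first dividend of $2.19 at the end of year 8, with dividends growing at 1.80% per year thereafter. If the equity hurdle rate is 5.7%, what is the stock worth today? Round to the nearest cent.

$38.09

Deferred-dividend DDM. At t=7 the remaining stream is a growing perpetuity with first payment D_8 = 2.19.
V_7 = D_8/(r−g) = 2.19/(0.057−0.018) = 56.1538
P₀ = V_7/(1+r)^7 = 56.1538/(1+0.057)^7 = 38.0938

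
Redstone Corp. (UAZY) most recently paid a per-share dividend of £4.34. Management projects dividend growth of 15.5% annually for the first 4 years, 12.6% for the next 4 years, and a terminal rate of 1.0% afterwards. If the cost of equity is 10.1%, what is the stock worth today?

Three-stage DDM. Project D₁…D_8; terminal Gordon value at t=8 with g = 0.01; discount at r = 0.101.
D_1 = 5.0127
D_2 = 5.7897
D_3 = 6.6871
D_4 = 7.7236
D_5 = 8.6967
D_6 = 9.7925
D_7 = 11.0264
D_8 = 12.4157
TV_8 = 12.5399/(0.101−0.01) = 137.8006
P₀ = Σ Dₜ/(1+r)ᵗ + TV_8/(1+r)^8 = 105.6605

£105.66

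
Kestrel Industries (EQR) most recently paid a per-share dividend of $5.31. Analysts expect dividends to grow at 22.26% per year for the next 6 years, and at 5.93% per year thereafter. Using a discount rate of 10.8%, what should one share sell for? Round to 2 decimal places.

$254.07

Two-stage DDM. Project D₁…D_6 at 0.2226, terminal growth 0.0593, discount at r = 0.108.
D_1 = 6.4920
D_2 = 7.9371
D_3 = 9.7039
D_4 = 11.8640
D_5 = 14.5050
D_6 = 17.7338
Terminal value at t=6: TV = D_7/(r−g) = 18.7854/(0.108−0.0593) = 385.7366
P₀ = 6.4920/(1+0.108)^1 + 7.9371/(1+0.108)^2 + 9.7039/(1+0.108)^3 + 11.8640/(1+0.108)^4 + 14.5050/(1+0.108)^5 + 17.7338/(1+0.108)^6 + 385.7366/(1+0.108)^6 = 254.0746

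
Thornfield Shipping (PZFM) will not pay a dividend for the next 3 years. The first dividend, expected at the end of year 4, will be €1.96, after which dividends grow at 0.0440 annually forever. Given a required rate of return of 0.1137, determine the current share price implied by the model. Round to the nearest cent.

Deferred-dividend DDM. At t=3 the remaining stream is a growing perpetuity with first payment D_4 = 1.96.
V_3 = D_4/(r−g) = 1.96/(0.1137−0.044) = 28.1205
P₀ = V_3/(1+r)^3 = 28.1205/(1+0.1137)^3 = 20.3572

€20.36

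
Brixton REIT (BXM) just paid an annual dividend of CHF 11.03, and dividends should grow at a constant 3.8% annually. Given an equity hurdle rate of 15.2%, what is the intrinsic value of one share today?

CHF 100.43

Gordon growth model: P₀ = D₁/(r − g). D₁ = 11.03 × (1 + 0.038) = 11.4491.
P₀ = 11.4491 / (0.152 − 0.038) = 11.4491 / 0.114 = 100.4311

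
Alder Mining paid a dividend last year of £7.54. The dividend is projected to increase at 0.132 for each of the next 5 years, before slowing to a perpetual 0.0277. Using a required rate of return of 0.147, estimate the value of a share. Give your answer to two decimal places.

Two-stage DDM. Project D₁…D_5 at 0.132, terminal growth 0.0277, discount at r = 0.147.
D_1 = 8.5353
D_2 = 9.6619
D_3 = 10.9373
D_4 = 12.3810
D_5 = 14.0153
Terminal value at t=5: TV = D_6/(r−g) = 14.4036/(0.147−0.0277) = 120.7339
P₀ = 8.5353/(1+0.147)^1 + 9.6619/(1+0.147)^2 + 10.9373/(1+0.147)^3 + 12.3810/(1+0.147)^4 + 14.0153/(1+0.147)^5 + 120.7339/(1+0.147)^5 = 97.0617

£97.06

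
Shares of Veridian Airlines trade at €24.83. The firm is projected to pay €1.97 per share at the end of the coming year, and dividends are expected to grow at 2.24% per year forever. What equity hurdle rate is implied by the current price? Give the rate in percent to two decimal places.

Rearranging the constant-growth DDM: r = D₁/P₀ + g.
r = 1.9700 / 24.83 + 0.0224 = 0.07934 + 0.0224 = 0.10174

10.17%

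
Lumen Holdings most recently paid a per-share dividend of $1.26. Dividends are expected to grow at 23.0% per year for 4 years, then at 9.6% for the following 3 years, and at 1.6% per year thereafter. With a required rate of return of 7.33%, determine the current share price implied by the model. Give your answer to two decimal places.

$55.00

Three-stage DDM. Project D₁…D_7; terminal Gordon value at t=7 with g = 0.016; discount at r = 0.0733.
D_1 = 1.5498
D_2 = 1.9063
D_3 = 2.3447
D_4 = 2.8840
D_5 = 3.1608
D_6 = 3.4643
D_7 = 3.7968
TV_7 = 3.8576/(0.0733−0.016) = 67.3227
P₀ = Σ Dₜ/(1+r)ᵗ + TV_7/(1+r)^7 = 54.9989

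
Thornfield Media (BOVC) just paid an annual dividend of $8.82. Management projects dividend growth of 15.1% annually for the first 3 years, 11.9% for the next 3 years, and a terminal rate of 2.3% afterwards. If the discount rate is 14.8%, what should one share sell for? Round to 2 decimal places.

$119.32

Three-stage DDM. Project D₁…D_6; terminal Gordon value at t=6 with g = 0.023; discount at r = 0.148.
D_1 = 10.1518
D_2 = 11.6847
D_3 = 13.4491
D_4 = 15.0496
D_5 = 16.8405
D_6 = 18.8445
TV_6 = 19.2779/(0.148−0.023) = 154.2235
P₀ = Σ Dₜ/(1+r)ᵗ + TV_6/(1+r)^6 = 119.3168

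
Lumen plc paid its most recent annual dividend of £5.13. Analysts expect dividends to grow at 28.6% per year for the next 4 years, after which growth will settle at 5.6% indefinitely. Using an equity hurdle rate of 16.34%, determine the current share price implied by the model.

Two-stage DDM. Project D₁…D_4 at 0.286, terminal growth 0.056, discount at r = 0.1634.
D_1 = 6.5972
D_2 = 8.4840
D_3 = 10.9104
D_4 = 14.0308
Terminal value at t=4: TV = D_5/(r−g) = 14.8165/(0.1634−0.056) = 137.9561
P₀ = 6.5972/(1+0.1634)^1 + 8.4840/(1+0.1634)^2 + 10.9104/(1+0.1634)^3 + 14.0308/(1+0.1634)^4 + 137.9561/(1+0.1634)^4 = 101.8315

£101.83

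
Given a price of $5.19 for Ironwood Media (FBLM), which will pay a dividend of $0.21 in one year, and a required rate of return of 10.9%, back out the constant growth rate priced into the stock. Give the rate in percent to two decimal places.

6.85%

From P₀ = D₁/(r − g), the implied growth is g = r − D₁/P₀.
g = 0.109 − 0.21/5.19 = 0.109 − 0.04046 = 0.06854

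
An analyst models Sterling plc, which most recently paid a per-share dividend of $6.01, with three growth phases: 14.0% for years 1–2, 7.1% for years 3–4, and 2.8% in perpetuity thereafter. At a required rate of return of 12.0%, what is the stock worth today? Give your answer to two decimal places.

$87.61

Three-stage DDM. Project D₁…D_4; terminal Gordon value at t=4 with g = 0.028; discount at r = 0.12.
D_1 = 6.8514
D_2 = 7.8106
D_3 = 8.3651
D_4 = 8.9591
TV_4 = 9.2099/(0.12−0.028) = 100.1079
P₀ = Σ Dₜ/(1+r)ᵗ + TV_4/(1+r)^4 = 87.6121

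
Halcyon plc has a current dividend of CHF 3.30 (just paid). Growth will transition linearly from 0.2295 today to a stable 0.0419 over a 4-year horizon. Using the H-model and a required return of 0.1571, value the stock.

H-model: P₀ = D₀[(1+g_L) + H(g_S−g_L)]/(r−g_L), with H = 4/2 = 2.
P₀ = 3.30 × [(1+0.0419) + 2×(0.2295−0.0419)] / (0.1571−0.0419)
   = 3.30 × 1.4171 / 0.1152 = 40.5940

CHF 40.59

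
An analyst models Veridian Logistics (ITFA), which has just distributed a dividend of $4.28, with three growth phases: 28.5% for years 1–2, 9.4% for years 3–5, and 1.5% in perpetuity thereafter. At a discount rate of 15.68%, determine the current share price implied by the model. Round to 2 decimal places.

Three-stage DDM. Project D₁…D_5; terminal Gordon value at t=5 with g = 0.015; discount at r = 0.1568.
D_1 = 5.4998
D_2 = 7.0672
D_3 = 7.7316
D_4 = 8.4583
D_5 = 9.2534
TV_5 = 9.3922/(0.1568−0.015) = 66.2356
P₀ = Σ Dₜ/(1+r)ᵗ + TV_5/(1+r)^5 = 56.1946

$56.19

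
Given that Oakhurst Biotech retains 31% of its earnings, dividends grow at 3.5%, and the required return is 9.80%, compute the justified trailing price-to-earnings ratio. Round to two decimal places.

11.34

Payout ratio b = 1 − 0.31 = 0.69.
Justified trailing P/E = b(1+g)/(r−g) = 0.69×(1+0.035)/(0.098−0.035) = 11.3357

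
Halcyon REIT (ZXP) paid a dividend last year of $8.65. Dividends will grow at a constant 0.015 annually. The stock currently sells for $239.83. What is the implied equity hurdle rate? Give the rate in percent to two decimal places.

5.16%

Rearranging the constant-growth DDM: r = D₁/P₀ + g.
D₁ = 8.65 × (1 + 0.015) = 8.7797.
r = 8.7797 / 239.83 + 0.015 = 0.03661 + 0.015 = 0.05161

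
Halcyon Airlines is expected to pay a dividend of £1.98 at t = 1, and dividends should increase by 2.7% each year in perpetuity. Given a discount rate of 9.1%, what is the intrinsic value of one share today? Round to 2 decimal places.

Gordon growth model: P₀ = D₁/(r − g), with D₁ = 1.98 given directly.
P₀ = 1.9800 / (0.091 − 0.027) = 1.9800 / 0.064 = 30.9375

£30.94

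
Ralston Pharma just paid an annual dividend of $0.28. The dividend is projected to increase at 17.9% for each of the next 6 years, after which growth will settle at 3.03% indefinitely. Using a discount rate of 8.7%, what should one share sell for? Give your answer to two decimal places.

$10.54

Two-stage DDM. Project D₁…D_6 at 0.179, terminal growth 0.0303, discount at r = 0.087.
D_1 = 0.3301
D_2 = 0.3892
D_3 = 0.4589
D_4 = 0.5410
D_5 = 0.6379
D_6 = 0.7520
Terminal value at t=6: TV = D_7/(r−g) = 0.7748/(0.087−0.0303) = 13.6654
P₀ = 0.3301/(1+0.087)^1 + 0.3892/(1+0.087)^2 + 0.4589/(1+0.087)^3 + 0.5410/(1+0.087)^4 + 0.6379/(1+0.087)^5 + 0.7520/(1+0.087)^6 + 13.6654/(1+0.087)^6 = 10.5382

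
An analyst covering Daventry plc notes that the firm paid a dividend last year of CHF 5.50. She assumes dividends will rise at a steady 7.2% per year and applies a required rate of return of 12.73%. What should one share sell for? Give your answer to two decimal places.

CHF 106.62

Gordon growth model: P₀ = D₁/(r − g). D₁ = 5.50 × (1 + 0.072) = 5.8960.
P₀ = 5.8960 / (0.1273 − 0.072) = 5.8960 / 0.0553 = 106.6184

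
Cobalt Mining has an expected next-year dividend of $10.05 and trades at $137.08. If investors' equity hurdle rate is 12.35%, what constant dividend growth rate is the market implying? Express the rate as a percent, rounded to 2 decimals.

5.02%

From P₀ = D₁/(r − g), the implied growth is g = r − D₁/P₀.
g = 0.1235 − 10.05/137.08 = 0.1235 − 0.07331 = 0.05019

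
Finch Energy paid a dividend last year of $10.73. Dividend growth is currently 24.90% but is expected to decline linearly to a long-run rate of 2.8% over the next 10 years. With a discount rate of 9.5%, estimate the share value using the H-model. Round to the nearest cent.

H-model: P₀ = D₀[(1+g_L) + H(g_S−g_L)]/(r−g_L), with H = 10/2 = 5.
P₀ = 10.73 × [(1+0.028) + 5×(0.249−0.028)] / (0.095−0.028)
   = 10.73 × 2.1330 / 0.067 = 341.5984

$341.60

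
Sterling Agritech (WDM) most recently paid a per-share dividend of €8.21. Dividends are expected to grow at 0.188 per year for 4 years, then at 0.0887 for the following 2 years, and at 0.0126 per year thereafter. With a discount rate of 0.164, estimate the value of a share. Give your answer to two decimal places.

€102.81

Three-stage DDM. Project D₁…D_6; terminal Gordon value at t=6 with g = 0.0126; discount at r = 0.164.
D_1 = 9.7535
D_2 = 11.5871
D_3 = 13.7655
D_4 = 16.3534
D_5 = 17.8040
D_6 = 19.3832
TV_6 = 19.6274/(0.164−0.0126) = 129.6395
P₀ = Σ Dₜ/(1+r)ᵗ + TV_6/(1+r)^6 = 102.8150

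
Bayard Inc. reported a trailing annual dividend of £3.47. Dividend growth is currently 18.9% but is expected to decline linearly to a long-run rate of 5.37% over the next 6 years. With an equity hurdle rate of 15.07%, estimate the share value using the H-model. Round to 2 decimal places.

£52.21

H-model: P₀ = D₀[(1+g_L) + H(g_S−g_L)]/(r−g_L), with H = 6/2 = 3.
P₀ = 3.47 × [(1+0.0537) + 3×(0.189−0.0537)] / (0.1507−0.0537)
   = 3.47 × 1.4596 / 0.097 = 52.2146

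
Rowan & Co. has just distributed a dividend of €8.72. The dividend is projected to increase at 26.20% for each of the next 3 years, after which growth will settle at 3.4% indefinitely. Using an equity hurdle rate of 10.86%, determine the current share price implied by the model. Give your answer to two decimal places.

Two-stage DDM. Project D₁…D_3 at 0.262, terminal growth 0.034, discount at r = 0.1086.
D_1 = 11.0046
D_2 = 13.8879
D_3 = 17.5265
Terminal value at t=3: TV = D_4/(r−g) = 18.1224/(0.1086−0.034) = 242.9273
P₀ = 11.0046/(1+0.1086)^1 + 13.8879/(1+0.1086)^2 + 17.5265/(1+0.1086)^3 + 242.9273/(1+0.1086)^3 = 212.3907

€212.39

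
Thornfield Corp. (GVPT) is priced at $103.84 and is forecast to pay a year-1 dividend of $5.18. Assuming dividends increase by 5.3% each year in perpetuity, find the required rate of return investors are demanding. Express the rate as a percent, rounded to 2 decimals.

Rearranging the constant-growth DDM: r = D₁/P₀ + g.
r = 5.1800 / 103.84 + 0.053 = 0.04988 + 0.053 = 0.10288

10.29%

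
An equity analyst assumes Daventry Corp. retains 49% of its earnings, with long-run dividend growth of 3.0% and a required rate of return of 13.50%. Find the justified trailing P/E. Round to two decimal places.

Payout ratio b = 1 − 0.49 = 0.51.
Justified trailing P/E = b(1+g)/(r−g) = 0.51×(1+0.03)/(0.135−0.03) = 5.0029

5.00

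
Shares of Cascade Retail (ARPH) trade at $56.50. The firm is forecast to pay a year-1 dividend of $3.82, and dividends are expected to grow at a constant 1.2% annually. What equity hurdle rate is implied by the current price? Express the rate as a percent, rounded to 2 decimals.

Rearranging the constant-growth DDM: r = D₁/P₀ + g.
r = 3.8200 / 56.50 + 0.012 = 0.06761 + 0.012 = 0.07961

7.96%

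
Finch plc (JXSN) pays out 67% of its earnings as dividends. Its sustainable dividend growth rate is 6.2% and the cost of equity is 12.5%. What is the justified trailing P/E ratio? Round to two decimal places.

Justified trailing P/E = b(1+g)/(r−g) = 0.67×(1+0.062)/(0.125−0.062) = 11.2943

11.29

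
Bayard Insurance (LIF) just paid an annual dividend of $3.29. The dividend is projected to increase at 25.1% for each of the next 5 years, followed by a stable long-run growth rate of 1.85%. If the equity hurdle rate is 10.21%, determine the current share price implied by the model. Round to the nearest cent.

Two-stage DDM. Project D₁…D_5 at 0.251, terminal growth 0.0185, discount at r = 0.1021.
D_1 = 4.1158
D_2 = 5.1489
D_3 = 6.4412
D_4 = 8.0580
D_5 = 10.0805
Terminal value at t=5: TV = D_6/(r−g) = 10.2670/(0.1021−0.0185) = 122.8110
P₀ = 4.1158/(1+0.1021)^1 + 5.1489/(1+0.1021)^2 + 6.4412/(1+0.1021)^3 + 8.0580/(1+0.1021)^4 + 10.0805/(1+0.1021)^5 + 122.8110/(1+0.1021)^5 = 99.9792

$99.98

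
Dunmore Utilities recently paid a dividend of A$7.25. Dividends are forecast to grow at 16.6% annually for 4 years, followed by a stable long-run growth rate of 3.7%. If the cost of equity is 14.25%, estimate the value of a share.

Two-stage DDM. Project D₁…D_4 at 0.166, terminal growth 0.037, discount at r = 0.1425.
D_1 = 8.4535
D_2 = 9.8568
D_3 = 11.4930
D_4 = 13.4008
Terminal value at t=4: TV = D_5/(r−g) = 13.8967/(0.1425−0.037) = 131.7221
P₀ = 8.4535/(1+0.1425)^1 + 9.8568/(1+0.1425)^2 + 11.4930/(1+0.1425)^3 + 13.4008/(1+0.1425)^4 + 131.7221/(1+0.1425)^4 = 107.8319

A$107.83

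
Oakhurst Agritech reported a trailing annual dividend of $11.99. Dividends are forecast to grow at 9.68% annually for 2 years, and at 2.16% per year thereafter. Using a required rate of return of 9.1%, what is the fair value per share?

$202.55

Two-stage DDM. Project D₁…D_2 at 0.0968, terminal growth 0.0216, discount at r = 0.091.
D_1 = 13.1506
D_2 = 14.4236
Terminal value at t=2: TV = D_3/(r−g) = 14.7352/(0.091−0.0216) = 212.3222
P₀ = 13.1506/(1+0.091)^1 + 14.4236/(1+0.091)^2 + 212.3222/(1+0.091)^2 = 202.5515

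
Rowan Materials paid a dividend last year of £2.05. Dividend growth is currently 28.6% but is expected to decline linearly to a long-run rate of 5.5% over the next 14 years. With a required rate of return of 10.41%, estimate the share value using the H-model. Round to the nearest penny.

£111.56

H-model: P₀ = D₀[(1+g_L) + H(g_S−g_L)]/(r−g_L), with H = 14/2 = 7.
P₀ = 2.05 × [(1+0.055) + 7×(0.286−0.055)] / (0.1041−0.055)
   = 2.05 × 2.6720 / 0.0491 = 111.5601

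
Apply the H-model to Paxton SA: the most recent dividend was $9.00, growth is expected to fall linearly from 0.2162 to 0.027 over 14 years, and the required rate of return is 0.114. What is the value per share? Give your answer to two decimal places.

$243.25

H-model: P₀ = D₀[(1+g_L) + H(g_S−g_L)]/(r−g_L), with H = 14/2 = 7.
P₀ = 9.00 × [(1+0.027) + 7×(0.2162−0.027)] / (0.114−0.027)
   = 9.00 × 2.3514 / 0.087 = 243.2483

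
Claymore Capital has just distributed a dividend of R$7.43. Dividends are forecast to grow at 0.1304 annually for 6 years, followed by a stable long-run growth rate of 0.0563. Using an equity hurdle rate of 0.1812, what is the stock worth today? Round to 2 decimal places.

R$86.60

Two-stage DDM. Project D₁…D_6 at 0.1304, terminal growth 0.0563, discount at r = 0.1812.
D_1 = 8.3989
D_2 = 9.4941
D_3 = 10.7321
D_4 = 12.1316
D_5 = 13.7135
D_6 = 15.5018
Terminal value at t=6: TV = D_7/(r−g) = 16.3745/(0.1812−0.0563) = 131.1012
P₀ = 8.3989/(1+0.1812)^1 + 9.4941/(1+0.1812)^2 + 10.7321/(1+0.1812)^3 + 12.1316/(1+0.1812)^4 + 13.7135/(1+0.1812)^5 + 15.5018/(1+0.1812)^6 + 131.1012/(1+0.1812)^6 = 86.5992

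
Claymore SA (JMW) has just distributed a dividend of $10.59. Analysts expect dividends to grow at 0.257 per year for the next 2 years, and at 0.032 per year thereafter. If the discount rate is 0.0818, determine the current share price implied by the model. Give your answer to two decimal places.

$322.90

Two-stage DDM. Project D₁…D_2 at 0.257, terminal growth 0.032, discount at r = 0.0818.
D_1 = 13.3116
D_2 = 16.7327
Terminal value at t=2: TV = D_3/(r−g) = 17.2682/(0.0818−0.032) = 346.7503
P₀ = 13.3116/(1+0.0818)^1 + 16.7327/(1+0.0818)^2 + 346.7503/(1+0.0818)^2 = 322.8970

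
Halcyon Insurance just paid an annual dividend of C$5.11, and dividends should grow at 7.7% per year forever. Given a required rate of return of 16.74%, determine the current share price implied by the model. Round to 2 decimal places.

C$60.88

Gordon growth model: P₀ = D₁/(r − g). D₁ = 5.11 × (1 + 0.077) = 5.5035.
P₀ = 5.5035 / (0.1674 − 0.077) = 5.5035 / 0.0904 = 60.8791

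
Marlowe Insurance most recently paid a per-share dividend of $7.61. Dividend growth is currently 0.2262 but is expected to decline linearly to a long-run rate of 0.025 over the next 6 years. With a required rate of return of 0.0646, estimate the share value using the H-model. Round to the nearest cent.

H-model: P₀ = D₀[(1+g_L) + H(g_S−g_L)]/(r−g_L), with H = 6/2 = 3.
P₀ = 7.61 × [(1+0.025) + 3×(0.2262−0.025)] / (0.0646−0.025)
   = 7.61 × 1.6286 / 0.0396 = 312.9709

$312.97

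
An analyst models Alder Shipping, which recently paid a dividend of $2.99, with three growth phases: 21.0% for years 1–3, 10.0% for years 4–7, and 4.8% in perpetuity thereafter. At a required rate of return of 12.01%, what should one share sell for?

$75.86

Three-stage DDM. Project D₁…D_7; terminal Gordon value at t=7 with g = 0.048; discount at r = 0.1201.
D_1 = 3.6179
D_2 = 4.3777
D_3 = 5.2970
D_4 = 5.8267
D_5 = 6.4093
D_6 = 7.0503
D_7 = 7.7553
TV_7 = 8.1275/(0.1201−0.048) = 112.7260
P₀ = Σ Dₜ/(1+r)ᵗ + TV_7/(1+r)^7 = 75.8608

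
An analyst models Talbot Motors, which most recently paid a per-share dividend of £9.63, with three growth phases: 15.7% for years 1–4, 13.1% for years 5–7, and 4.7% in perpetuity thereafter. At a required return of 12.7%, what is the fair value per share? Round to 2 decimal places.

Three-stage DDM. Project D₁…D_7; terminal Gordon value at t=7 with g = 0.047; discount at r = 0.127.
D_1 = 11.1419
D_2 = 12.8912
D_3 = 14.9151
D_4 = 17.2568
D_5 = 19.5174
D_6 = 22.0742
D_7 = 24.9659
TV_7 = 26.1393/(0.127−0.047) = 326.7415
P₀ = Σ Dₜ/(1+r)ᵗ + TV_7/(1+r)^7 = 214.9657

£214.97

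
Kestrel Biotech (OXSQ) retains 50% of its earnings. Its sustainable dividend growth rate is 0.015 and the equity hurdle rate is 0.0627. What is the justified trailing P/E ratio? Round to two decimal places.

Payout ratio b = 1 − 0.50 = 0.50.
Justified trailing P/E = b(1+g)/(r−g) = 0.50×(1+0.015)/(0.0627−0.015) = 10.6394

10.64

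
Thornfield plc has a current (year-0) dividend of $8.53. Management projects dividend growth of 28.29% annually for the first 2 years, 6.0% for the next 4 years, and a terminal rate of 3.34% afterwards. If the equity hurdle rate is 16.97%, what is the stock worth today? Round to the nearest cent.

Three-stage DDM. Project D₁…D_6; terminal Gordon value at t=6 with g = 0.0334; discount at r = 0.1697.
D_1 = 10.9431
D_2 = 14.0390
D_3 = 14.8813
D_4 = 15.7742
D_5 = 16.7206
D_6 = 17.7239
TV_6 = 18.3158/(0.1697−0.0334) = 134.3788
P₀ = Σ Dₜ/(1+r)ᵗ + TV_6/(1+r)^6 = 104.3646

$104.36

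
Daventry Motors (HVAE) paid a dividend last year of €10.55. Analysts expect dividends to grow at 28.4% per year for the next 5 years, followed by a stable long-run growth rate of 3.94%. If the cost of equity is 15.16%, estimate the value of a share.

Two-stage DDM. Project D₁…D_5 at 0.284, terminal growth 0.0394, discount at r = 0.1516.
D_1 = 13.5462
D_2 = 17.3933
D_3 = 22.3330
D_4 = 28.6756
D_5 = 36.8195
Terminal value at t=5: TV = D_6/(r−g) = 38.2702/(0.1516−0.0394) = 341.0888
P₀ = 13.5462/(1+0.1516)^1 + 17.3933/(1+0.1516)^2 + 22.3330/(1+0.1516)^3 + 28.6756/(1+0.1516)^4 + 36.8195/(1+0.1516)^5 + 341.0888/(1+0.1516)^5 = 242.3915

€242.39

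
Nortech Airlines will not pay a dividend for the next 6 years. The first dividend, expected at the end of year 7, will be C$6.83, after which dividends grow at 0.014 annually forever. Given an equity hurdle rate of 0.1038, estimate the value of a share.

Deferred-dividend DDM. At t=6 the remaining stream is a growing perpetuity with first payment D_7 = 6.83.
V_6 = D_7/(r−g) = 6.83/(0.1038−0.014) = 76.0579
P₀ = V_6/(1+r)^6 = 76.0579/(1+0.1038)^6 = 42.0535

C$42.05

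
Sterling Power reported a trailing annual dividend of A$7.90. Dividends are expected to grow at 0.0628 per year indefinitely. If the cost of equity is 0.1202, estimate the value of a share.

A$146.27

Gordon growth model: P₀ = D₁/(r − g). D₁ = 7.90 × (1 + 0.0628) = 8.3961.
P₀ = 8.3961 / (0.1202 − 0.0628) = 8.3961 / 0.0574 = 146.2739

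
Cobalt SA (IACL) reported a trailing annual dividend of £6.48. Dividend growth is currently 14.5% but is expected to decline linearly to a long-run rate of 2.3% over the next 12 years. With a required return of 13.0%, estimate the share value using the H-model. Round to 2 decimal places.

H-model: P₀ = D₀[(1+g_L) + H(g_S−g_L)]/(r−g_L), with H = 12/2 = 6.
P₀ = 6.48 × [(1+0.023) + 6×(0.145−0.023)] / (0.13−0.023)
   = 6.48 × 1.7550 / 0.107 = 106.2841

£106.28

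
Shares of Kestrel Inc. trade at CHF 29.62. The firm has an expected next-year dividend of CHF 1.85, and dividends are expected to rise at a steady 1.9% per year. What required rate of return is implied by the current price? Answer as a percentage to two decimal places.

Rearranging the constant-growth DDM: r = D₁/P₀ + g.
r = 1.8500 / 29.62 + 0.019 = 0.06246 + 0.019 = 0.08146

8.15%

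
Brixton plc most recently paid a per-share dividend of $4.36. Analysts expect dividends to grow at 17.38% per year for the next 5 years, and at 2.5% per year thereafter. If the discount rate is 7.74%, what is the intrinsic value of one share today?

Two-stage DDM. Project D₁…D_5 at 0.1738, terminal growth 0.025, discount at r = 0.0774.
D_1 = 5.1178
D_2 = 6.0072
D_3 = 7.0513
D_4 = 8.2768
D_5 = 9.7153
Terminal value at t=5: TV = D_6/(r−g) = 9.9582/(0.0774−0.025) = 190.0420
P₀ = 5.1178/(1+0.0774)^1 + 6.0072/(1+0.0774)^2 + 7.0513/(1+0.0774)^3 + 8.2768/(1+0.0774)^4 + 9.7153/(1+0.0774)^5 + 190.0420/(1+0.0774)^5 = 159.3059

$159.31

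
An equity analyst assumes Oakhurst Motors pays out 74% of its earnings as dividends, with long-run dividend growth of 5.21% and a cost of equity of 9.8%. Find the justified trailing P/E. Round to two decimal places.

16.96

Justified trailing P/E = b(1+g)/(r−g) = 0.74×(1+0.0521)/(0.098−0.0521) = 16.9620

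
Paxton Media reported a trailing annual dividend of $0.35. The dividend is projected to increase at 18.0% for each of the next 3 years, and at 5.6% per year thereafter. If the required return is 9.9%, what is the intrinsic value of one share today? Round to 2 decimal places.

Two-stage DDM. Project D₁…D_3 at 0.18, terminal growth 0.056, discount at r = 0.099.
D_1 = 0.4130
D_2 = 0.4873
D_3 = 0.5751
Terminal value at t=3: TV = D_4/(r−g) = 0.6073/(0.099−0.056) = 14.1224
P₀ = 0.4130/(1+0.099)^1 + 0.4873/(1+0.099)^2 + 0.5751/(1+0.099)^3 + 14.1224/(1+0.099)^3 = 11.8519

$11.85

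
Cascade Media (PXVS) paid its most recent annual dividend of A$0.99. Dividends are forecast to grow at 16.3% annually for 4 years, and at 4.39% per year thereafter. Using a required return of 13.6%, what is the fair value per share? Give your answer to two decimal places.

Two-stage DDM. Project D₁…D_4 at 0.163, terminal growth 0.0439, discount at r = 0.136.
D_1 = 1.1514
D_2 = 1.3390
D_3 = 1.5573
D_4 = 1.8111
Terminal value at t=4: TV = D_5/(r−g) = 1.8907/(0.136−0.0439) = 20.5283
P₀ = 1.1514/(1+0.136)^1 + 1.3390/(1+0.136)^2 + 1.5573/(1+0.136)^3 + 1.8111/(1+0.136)^4 + 20.5283/(1+0.136)^4 = 16.5275

A$16.53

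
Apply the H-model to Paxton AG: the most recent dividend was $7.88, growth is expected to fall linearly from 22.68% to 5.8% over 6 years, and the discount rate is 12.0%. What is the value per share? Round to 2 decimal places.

H-model: P₀ = D₀[(1+g_L) + H(g_S−g_L)]/(r−g_L), with H = 6/2 = 3.
P₀ = 7.88 × [(1+0.058) + 3×(0.2268−0.058)] / (0.12−0.058)
   = 7.88 × 1.5644 / 0.062 = 198.8302

$198.83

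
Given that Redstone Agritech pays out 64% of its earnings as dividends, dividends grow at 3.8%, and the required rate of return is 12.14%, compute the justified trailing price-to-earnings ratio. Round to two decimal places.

Justified trailing P/E = b(1+g)/(r−g) = 0.64×(1+0.038)/(0.1214−0.038) = 7.9655

7.97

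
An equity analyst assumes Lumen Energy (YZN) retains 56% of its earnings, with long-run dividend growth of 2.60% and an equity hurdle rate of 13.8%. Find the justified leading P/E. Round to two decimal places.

3.93

Payout ratio b = 1 − 0.56 = 0.44.
Justified leading P/E = b/(r−g) = 0.44/(0.138−0.026) = 3.9286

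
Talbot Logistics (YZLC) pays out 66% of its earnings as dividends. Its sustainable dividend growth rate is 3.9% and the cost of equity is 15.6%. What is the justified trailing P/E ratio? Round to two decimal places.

Justified trailing P/E = b(1+g)/(r−g) = 0.66×(1+0.039)/(0.156−0.039) = 5.8610

5.86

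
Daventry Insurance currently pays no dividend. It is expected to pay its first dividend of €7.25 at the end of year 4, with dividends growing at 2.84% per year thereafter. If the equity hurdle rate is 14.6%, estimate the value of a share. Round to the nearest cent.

Deferred-dividend DDM. At t=3 the remaining stream is a growing perpetuity with first payment D_4 = 7.25.
V_3 = D_4/(r−g) = 7.25/(0.146−0.0284) = 61.6497
P₀ = V_3/(1+r)^3 = 61.6497/(1+0.146)^3 = 40.9616

€40.96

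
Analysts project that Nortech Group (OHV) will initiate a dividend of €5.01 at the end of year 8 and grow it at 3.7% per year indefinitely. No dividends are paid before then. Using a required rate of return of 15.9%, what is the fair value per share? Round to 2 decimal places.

€14.62

Deferred-dividend DDM. At t=7 the remaining stream is a growing perpetuity with first payment D_8 = 5.01.
V_7 = D_8/(r−g) = 5.01/(0.159−0.037) = 41.0656
P₀ = V_7/(1+r)^7 = 41.0656/(1+0.159)^7 = 14.6182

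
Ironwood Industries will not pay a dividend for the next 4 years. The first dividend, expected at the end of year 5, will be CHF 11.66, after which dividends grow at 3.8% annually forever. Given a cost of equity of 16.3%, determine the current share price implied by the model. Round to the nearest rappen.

CHF 50.99

Deferred-dividend DDM. At t=4 the remaining stream is a growing perpetuity with first payment D_5 = 11.66.
V_4 = D_5/(r−g) = 11.66/(0.163−0.038) = 93.2800
P₀ = V_4/(1+r)^4 = 93.2800/(1+0.163)^4 = 50.9882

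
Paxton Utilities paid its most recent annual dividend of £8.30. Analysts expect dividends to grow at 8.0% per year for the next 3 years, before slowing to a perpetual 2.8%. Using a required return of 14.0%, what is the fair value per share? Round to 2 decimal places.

£87.15

Two-stage DDM. Project D₁…D_3 at 0.08, terminal growth 0.028, discount at r = 0.14.
D_1 = 8.9640
D_2 = 9.6811
D_3 = 10.4556
Terminal value at t=3: TV = D_4/(r−g) = 10.7484/(0.14−0.028) = 95.9676
P₀ = 8.9640/(1+0.14)^1 + 9.6811/(1+0.14)^2 + 10.4556/(1+0.14)^3 + 95.9676/(1+0.14)^3 = 87.1451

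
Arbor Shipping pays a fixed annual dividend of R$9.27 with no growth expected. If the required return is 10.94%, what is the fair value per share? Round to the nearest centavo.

Zero-growth DDM (perpetuity): P₀ = D/r = 9.27 / 0.1094 = 84.7349

R$84.73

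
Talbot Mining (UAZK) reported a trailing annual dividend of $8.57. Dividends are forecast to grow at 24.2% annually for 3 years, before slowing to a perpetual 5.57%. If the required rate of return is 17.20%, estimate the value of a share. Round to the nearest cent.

Two-stage DDM. Project D₁…D_3 at 0.242, terminal growth 0.0557, discount at r = 0.172.
D_1 = 10.6439
D_2 = 13.2198
D_3 = 16.4190
Terminal value at t=3: TV = D_4/(r−g) = 17.3335/(0.172−0.0557) = 149.0412
P₀ = 10.6439/(1+0.172)^1 + 13.2198/(1+0.172)^2 + 16.4190/(1+0.172)^3 + 149.0412/(1+0.172)^3 = 121.4866

$121.49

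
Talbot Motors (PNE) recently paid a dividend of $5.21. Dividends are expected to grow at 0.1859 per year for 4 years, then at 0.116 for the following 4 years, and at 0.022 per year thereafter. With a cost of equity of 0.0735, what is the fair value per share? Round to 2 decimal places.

$240.98

Three-stage DDM. Project D₁…D_8; terminal Gordon value at t=8 with g = 0.022; discount at r = 0.0735.
D_1 = 6.1785
D_2 = 7.3271
D_3 = 8.6892
D_4 = 10.3046
D_5 = 11.4999
D_6 = 12.8339
D_7 = 14.3226
D_8 = 15.9840
TV_8 = 16.3357/(0.0735−0.022) = 317.1980
P₀ = Σ Dₜ/(1+r)ᵗ + TV_8/(1+r)^8 = 240.9814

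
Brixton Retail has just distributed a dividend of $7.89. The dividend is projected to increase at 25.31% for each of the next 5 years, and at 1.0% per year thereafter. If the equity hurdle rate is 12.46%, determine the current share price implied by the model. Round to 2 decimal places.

$174.66

Two-stage DDM. Project D₁…D_5 at 0.2531, terminal growth 0.01, discount at r = 0.1246.
D_1 = 9.8870
D_2 = 12.3893
D_3 = 15.5251
D_4 = 19.4545
D_5 = 24.3784
Terminal value at t=5: TV = D_6/(r−g) = 24.6222/(0.1246−0.01) = 214.8535
P₀ = 9.8870/(1+0.1246)^1 + 12.3893/(1+0.1246)^2 + 15.5251/(1+0.1246)^3 + 19.4545/(1+0.1246)^4 + 24.3784/(1+0.1246)^5 + 214.8535/(1+0.1246)^5 = 174.6586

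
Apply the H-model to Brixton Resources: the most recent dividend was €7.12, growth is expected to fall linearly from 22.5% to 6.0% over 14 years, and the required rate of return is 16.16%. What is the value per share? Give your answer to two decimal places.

H-model: P₀ = D₀[(1+g_L) + H(g_S−g_L)]/(r−g_L), with H = 14/2 = 7.
P₀ = 7.12 × [(1+0.06) + 7×(0.225−0.06)] / (0.1616−0.06)
   = 7.12 × 2.2150 / 0.1016 = 155.2244

€155.22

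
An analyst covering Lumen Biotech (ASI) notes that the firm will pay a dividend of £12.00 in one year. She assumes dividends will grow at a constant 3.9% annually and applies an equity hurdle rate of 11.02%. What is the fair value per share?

Gordon growth model: P₀ = D₁/(r − g), with D₁ = 12.00 given directly.
P₀ = 12.0000 / (0.1102 − 0.039) = 12.0000 / 0.0712 = 168.5393

£168.54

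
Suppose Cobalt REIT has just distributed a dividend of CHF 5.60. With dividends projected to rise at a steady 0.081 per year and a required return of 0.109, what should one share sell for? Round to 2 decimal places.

CHF 216.20

Gordon growth model: P₀ = D₁/(r − g). D₁ = 5.60 × (1 + 0.081) = 6.0536.
P₀ = 6.0536 / (0.109 − 0.081) = 6.0536 / 0.028 = 216.2000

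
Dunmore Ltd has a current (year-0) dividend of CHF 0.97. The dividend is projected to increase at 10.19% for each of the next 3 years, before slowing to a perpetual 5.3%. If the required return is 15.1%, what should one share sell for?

CHF 11.81

Two-stage DDM. Project D₁…D_3 at 0.1019, terminal growth 0.053, discount at r = 0.151.
D_1 = 1.0688
D_2 = 1.1778
D_3 = 1.2978
Terminal value at t=3: TV = D_4/(r−g) = 1.3666/(0.151−0.053) = 13.9444
P₀ = 1.0688/(1+0.151)^1 + 1.1778/(1+0.151)^2 + 1.2978/(1+0.151)^3 + 13.9444/(1+0.151)^3 = 11.8135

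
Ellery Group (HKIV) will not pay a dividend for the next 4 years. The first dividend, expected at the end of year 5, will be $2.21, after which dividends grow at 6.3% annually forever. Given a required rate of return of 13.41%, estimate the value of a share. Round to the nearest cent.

$18.79

Deferred-dividend DDM. At t=4 the remaining stream is a growing perpetuity with first payment D_5 = 2.21.
V_4 = D_5/(r−g) = 2.21/(0.1341−0.063) = 31.0830
P₀ = V_4/(1+r)^4 = 31.0830/(1+0.1341)^4 = 18.7896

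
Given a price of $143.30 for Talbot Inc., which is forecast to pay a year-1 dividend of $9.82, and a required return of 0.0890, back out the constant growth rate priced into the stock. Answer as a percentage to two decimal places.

2.05%

From P₀ = D₁/(r − g), the implied growth is g = r − D₁/P₀.
g = 0.089 − 9.82/143.30 = 0.089 − 0.06853 = 0.02047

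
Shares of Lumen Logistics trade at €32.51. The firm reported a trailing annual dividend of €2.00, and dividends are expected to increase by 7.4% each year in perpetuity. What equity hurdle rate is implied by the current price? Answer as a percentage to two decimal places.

Rearranging the constant-growth DDM: r = D₁/P₀ + g.
D₁ = 2.00 × (1 + 0.074) = 2.1480.
r = 2.1480 / 32.51 + 0.074 = 0.06607 + 0.074 = 0.14007

14.01%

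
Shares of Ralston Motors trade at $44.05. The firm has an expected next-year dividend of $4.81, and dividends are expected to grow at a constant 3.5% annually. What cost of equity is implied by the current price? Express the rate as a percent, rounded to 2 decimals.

14.42%

Rearranging the constant-growth DDM: r = D₁/P₀ + g.
r = 4.8100 / 44.05 + 0.035 = 0.10919 + 0.035 = 0.14419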